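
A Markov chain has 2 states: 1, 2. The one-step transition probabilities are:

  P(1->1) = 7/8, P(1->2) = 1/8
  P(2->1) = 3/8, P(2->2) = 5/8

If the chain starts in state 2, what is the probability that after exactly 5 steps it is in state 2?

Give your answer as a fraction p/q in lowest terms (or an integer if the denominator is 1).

Answer: 35/128

Derivation:
Computing P^5 by repeated multiplication:
P^1 =
  1: [7/8, 1/8]
  2: [3/8, 5/8]
P^2 =
  1: [13/16, 3/16]
  2: [9/16, 7/16]
P^3 =
  1: [25/32, 7/32]
  2: [21/32, 11/32]
P^4 =
  1: [49/64, 15/64]
  2: [45/64, 19/64]
P^5 =
  1: [97/128, 31/128]
  2: [93/128, 35/128]

(P^5)[2 -> 2] = 35/128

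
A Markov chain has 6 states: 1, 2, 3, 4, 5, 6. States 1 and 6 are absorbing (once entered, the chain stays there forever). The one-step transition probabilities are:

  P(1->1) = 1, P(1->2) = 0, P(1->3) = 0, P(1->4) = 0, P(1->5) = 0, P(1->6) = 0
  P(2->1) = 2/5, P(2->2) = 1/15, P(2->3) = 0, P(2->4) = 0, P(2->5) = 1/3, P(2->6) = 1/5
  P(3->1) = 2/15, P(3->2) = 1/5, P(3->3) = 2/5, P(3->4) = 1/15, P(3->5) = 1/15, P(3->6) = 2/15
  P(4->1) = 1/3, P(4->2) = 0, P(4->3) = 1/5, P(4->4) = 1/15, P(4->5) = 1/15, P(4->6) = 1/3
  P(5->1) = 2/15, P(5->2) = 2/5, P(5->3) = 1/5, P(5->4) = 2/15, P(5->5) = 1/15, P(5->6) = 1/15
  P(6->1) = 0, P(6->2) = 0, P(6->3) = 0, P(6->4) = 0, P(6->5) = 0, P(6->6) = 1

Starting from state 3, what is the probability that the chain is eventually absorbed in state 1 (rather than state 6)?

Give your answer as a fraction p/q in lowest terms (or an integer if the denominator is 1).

Answer: 126/223

Derivation:
Let a_i = P(absorbed in 1 | start in state i).
Boundary conditions: a_1 = 1, a_6 = 0.
For each transient state i, a_i = sum_j P(i->j) * a_j:
  a_2 = 2/5*a_1 + 1/15*a_2 + 0*a_3 + 0*a_4 + 1/3*a_5 + 1/5*a_6
  a_3 = 2/15*a_1 + 1/5*a_2 + 2/5*a_3 + 1/15*a_4 + 1/15*a_5 + 2/15*a_6
  a_4 = 1/3*a_1 + 0*a_2 + 1/5*a_3 + 1/15*a_4 + 1/15*a_5 + 1/3*a_6
  a_5 = 2/15*a_1 + 2/5*a_2 + 1/5*a_3 + 2/15*a_4 + 1/15*a_5 + 1/15*a_6

Substituting a_1 = 1 and a_6 = 0, rearrange to (I - Q) a = r where r[i] = P(i -> 1):
  [14/15, 0, 0, -1/3] . (a_2, a_3, a_4, a_5) = 2/5
  [-1/5, 3/5, -1/15, -1/15] . (a_2, a_3, a_4, a_5) = 2/15
  [0, -1/5, 14/15, -1/15] . (a_2, a_3, a_4, a_5) = 1/3
  [-2/5, -1/5, -2/15, 14/15] . (a_2, a_3, a_4, a_5) = 2/15

Solving yields:
  a_2 = 4051/6244
  a_3 = 126/223
  a_4 = 3261/6244
  a_5 = 275/446

Starting state is 3, so the absorption probability is a_3 = 126/223.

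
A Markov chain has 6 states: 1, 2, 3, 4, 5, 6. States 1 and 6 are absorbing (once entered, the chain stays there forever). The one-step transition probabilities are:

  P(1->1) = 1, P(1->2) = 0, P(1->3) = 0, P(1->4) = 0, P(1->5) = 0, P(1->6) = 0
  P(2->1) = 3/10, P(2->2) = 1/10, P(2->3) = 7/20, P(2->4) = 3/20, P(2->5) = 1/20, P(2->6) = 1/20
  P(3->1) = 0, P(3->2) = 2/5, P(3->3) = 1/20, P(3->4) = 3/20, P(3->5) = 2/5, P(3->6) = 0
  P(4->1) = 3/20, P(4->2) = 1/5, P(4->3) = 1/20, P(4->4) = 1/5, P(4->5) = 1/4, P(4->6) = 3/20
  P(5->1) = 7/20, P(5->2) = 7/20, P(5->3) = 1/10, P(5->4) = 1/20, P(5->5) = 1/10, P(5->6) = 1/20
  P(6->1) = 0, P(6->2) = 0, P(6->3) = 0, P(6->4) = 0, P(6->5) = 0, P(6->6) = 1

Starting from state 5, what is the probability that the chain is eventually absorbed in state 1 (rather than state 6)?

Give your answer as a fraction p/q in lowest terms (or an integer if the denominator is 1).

Let a_i = P(absorbed in 1 | start in state i).
Boundary conditions: a_1 = 1, a_6 = 0.
For each transient state i, a_i = sum_j P(i->j) * a_j:
  a_2 = 3/10*a_1 + 1/10*a_2 + 7/20*a_3 + 3/20*a_4 + 1/20*a_5 + 1/20*a_6
  a_3 = 0*a_1 + 2/5*a_2 + 1/20*a_3 + 3/20*a_4 + 2/5*a_5 + 0*a_6
  a_4 = 3/20*a_1 + 1/5*a_2 + 1/20*a_3 + 1/5*a_4 + 1/4*a_5 + 3/20*a_6
  a_5 = 7/20*a_1 + 7/20*a_2 + 1/10*a_3 + 1/20*a_4 + 1/10*a_5 + 1/20*a_6

Substituting a_1 = 1 and a_6 = 0, rearrange to (I - Q) a = r where r[i] = P(i -> 1):
  [9/10, -7/20, -3/20, -1/20] . (a_2, a_3, a_4, a_5) = 3/10
  [-2/5, 19/20, -3/20, -2/5] . (a_2, a_3, a_4, a_5) = 0
  [-1/5, -1/20, 4/5, -1/4] . (a_2, a_3, a_4, a_5) = 3/20
  [-7/20, -1/10, -1/20, 9/10] . (a_2, a_3, a_4, a_5) = 7/20

Solving yields:
  a_2 = 45762/56713
  a_3 = 45353/56713
  a_4 = 39625/56713
  a_5 = 47092/56713

Starting state is 5, so the absorption probability is a_5 = 47092/56713.

Answer: 47092/56713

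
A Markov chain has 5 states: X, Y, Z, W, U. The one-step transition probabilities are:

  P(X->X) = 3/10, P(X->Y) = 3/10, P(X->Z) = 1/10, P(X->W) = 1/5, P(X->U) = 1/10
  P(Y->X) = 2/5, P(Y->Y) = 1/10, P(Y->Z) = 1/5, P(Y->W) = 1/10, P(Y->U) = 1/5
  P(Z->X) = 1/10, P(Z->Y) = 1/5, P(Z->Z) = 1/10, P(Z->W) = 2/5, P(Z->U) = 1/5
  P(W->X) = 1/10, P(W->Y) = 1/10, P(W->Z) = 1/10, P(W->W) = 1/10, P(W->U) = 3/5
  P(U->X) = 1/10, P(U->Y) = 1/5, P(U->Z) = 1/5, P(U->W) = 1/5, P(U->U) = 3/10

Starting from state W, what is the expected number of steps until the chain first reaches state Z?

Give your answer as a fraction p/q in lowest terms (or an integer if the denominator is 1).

Answer: 10090/1521

Derivation:
Let h_i = expected steps to first reach Z from state i.
Boundary: h_Z = 0.
First-step equations for the other states:
  h_X = 1 + 3/10*h_X + 3/10*h_Y + 1/10*h_Z + 1/5*h_W + 1/10*h_U
  h_Y = 1 + 2/5*h_X + 1/10*h_Y + 1/5*h_Z + 1/10*h_W + 1/5*h_U
  h_W = 1 + 1/10*h_X + 1/10*h_Y + 1/10*h_Z + 1/10*h_W + 3/5*h_U
  h_U = 1 + 1/10*h_X + 1/5*h_Y + 1/5*h_Z + 1/5*h_W + 3/10*h_U

Substituting h_Z = 0 and rearranging gives the linear system (I - Q) h = 1:
  [7/10, -3/10, -1/5, -1/10] . (h_X, h_Y, h_W, h_U) = 1
  [-2/5, 9/10, -1/10, -1/5] . (h_X, h_Y, h_W, h_U) = 1
  [-1/10, -1/10, 9/10, -3/5] . (h_X, h_Y, h_W, h_U) = 1
  [-1/10, -1/5, -1/5, 7/10] . (h_X, h_Y, h_W, h_U) = 1

Solving yields:
  h_X = 10460/1521
  h_Y = 9520/1521
  h_W = 10090/1521
  h_U = 1030/169

Starting state is W, so the expected hitting time is h_W = 10090/1521.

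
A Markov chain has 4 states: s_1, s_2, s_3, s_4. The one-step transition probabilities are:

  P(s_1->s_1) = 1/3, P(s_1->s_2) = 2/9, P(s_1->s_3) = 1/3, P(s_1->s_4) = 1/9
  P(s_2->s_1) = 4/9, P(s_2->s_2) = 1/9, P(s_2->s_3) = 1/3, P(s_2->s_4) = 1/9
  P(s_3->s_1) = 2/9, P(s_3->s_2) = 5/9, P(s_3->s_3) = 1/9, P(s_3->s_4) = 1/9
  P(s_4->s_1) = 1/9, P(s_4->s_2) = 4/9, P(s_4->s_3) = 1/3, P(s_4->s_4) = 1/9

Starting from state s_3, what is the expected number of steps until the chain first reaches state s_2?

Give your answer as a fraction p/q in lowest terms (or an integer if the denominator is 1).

Answer: 648/301

Derivation:
Let h_i = expected steps to first reach s_2 from state i.
Boundary: h_s_2 = 0.
First-step equations for the other states:
  h_s_1 = 1 + 1/3*h_s_1 + 2/9*h_s_2 + 1/3*h_s_3 + 1/9*h_s_4
  h_s_3 = 1 + 2/9*h_s_1 + 5/9*h_s_2 + 1/9*h_s_3 + 1/9*h_s_4
  h_s_4 = 1 + 1/9*h_s_1 + 4/9*h_s_2 + 1/3*h_s_3 + 1/9*h_s_4

Substituting h_s_2 = 0 and rearranging gives the linear system (I - Q) h = 1:
  [2/3, -1/3, -1/9] . (h_s_1, h_s_3, h_s_4) = 1
  [-2/9, 8/9, -1/9] . (h_s_1, h_s_3, h_s_4) = 1
  [-1/9, -1/3, 8/9] . (h_s_1, h_s_3, h_s_4) = 1

Solving yields:
  h_s_1 = 891/301
  h_s_3 = 648/301
  h_s_4 = 99/43

Starting state is s_3, so the expected hitting time is h_s_3 = 648/301.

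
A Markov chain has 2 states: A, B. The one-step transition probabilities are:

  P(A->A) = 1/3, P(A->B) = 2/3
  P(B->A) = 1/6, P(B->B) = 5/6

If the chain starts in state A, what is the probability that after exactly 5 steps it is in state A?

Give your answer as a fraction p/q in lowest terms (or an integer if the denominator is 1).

Computing P^5 by repeated multiplication:
P^1 =
  A: [1/3, 2/3]
  B: [1/6, 5/6]
P^2 =
  A: [2/9, 7/9]
  B: [7/36, 29/36]
P^3 =
  A: [11/54, 43/54]
  B: [43/216, 173/216]
P^4 =
  A: [65/324, 259/324]
  B: [259/1296, 1037/1296]
P^5 =
  A: [389/1944, 1555/1944]
  B: [1555/7776, 6221/7776]

(P^5)[A -> A] = 389/1944

Answer: 389/1944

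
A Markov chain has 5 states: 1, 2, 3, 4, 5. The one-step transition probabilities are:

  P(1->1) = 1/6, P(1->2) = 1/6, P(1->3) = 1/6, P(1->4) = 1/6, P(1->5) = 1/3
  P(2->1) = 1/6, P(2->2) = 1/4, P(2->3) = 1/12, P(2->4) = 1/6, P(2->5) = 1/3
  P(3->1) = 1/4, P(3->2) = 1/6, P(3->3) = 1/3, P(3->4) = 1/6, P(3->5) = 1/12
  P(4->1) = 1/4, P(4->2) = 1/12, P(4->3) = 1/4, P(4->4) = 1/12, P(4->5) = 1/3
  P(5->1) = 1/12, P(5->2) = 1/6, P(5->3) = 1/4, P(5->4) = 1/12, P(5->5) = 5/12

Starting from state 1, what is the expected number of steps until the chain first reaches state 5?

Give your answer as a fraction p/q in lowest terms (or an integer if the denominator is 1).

Let h_i = expected steps to first reach 5 from state i.
Boundary: h_5 = 0.
First-step equations for the other states:
  h_1 = 1 + 1/6*h_1 + 1/6*h_2 + 1/6*h_3 + 1/6*h_4 + 1/3*h_5
  h_2 = 1 + 1/6*h_1 + 1/4*h_2 + 1/12*h_3 + 1/6*h_4 + 1/3*h_5
  h_3 = 1 + 1/4*h_1 + 1/6*h_2 + 1/3*h_3 + 1/6*h_4 + 1/12*h_5
  h_4 = 1 + 1/4*h_1 + 1/12*h_2 + 1/4*h_3 + 1/12*h_4 + 1/3*h_5

Substituting h_5 = 0 and rearranging gives the linear system (I - Q) h = 1:
  [5/6, -1/6, -1/6, -1/6] . (h_1, h_2, h_3, h_4) = 1
  [-1/6, 3/4, -1/12, -1/6] . (h_1, h_2, h_3, h_4) = 1
  [-1/4, -1/6, 2/3, -1/6] . (h_1, h_2, h_3, h_4) = 1
  [-1/4, -1/12, -1/4, 11/12] . (h_1, h_2, h_3, h_4) = 1

Solving yields:
  h_1 = 4290/1217
  h_2 = 4173/1217
  h_3 = 5577/1217
  h_4 = 4398/1217

Starting state is 1, so the expected hitting time is h_1 = 4290/1217.

Answer: 4290/1217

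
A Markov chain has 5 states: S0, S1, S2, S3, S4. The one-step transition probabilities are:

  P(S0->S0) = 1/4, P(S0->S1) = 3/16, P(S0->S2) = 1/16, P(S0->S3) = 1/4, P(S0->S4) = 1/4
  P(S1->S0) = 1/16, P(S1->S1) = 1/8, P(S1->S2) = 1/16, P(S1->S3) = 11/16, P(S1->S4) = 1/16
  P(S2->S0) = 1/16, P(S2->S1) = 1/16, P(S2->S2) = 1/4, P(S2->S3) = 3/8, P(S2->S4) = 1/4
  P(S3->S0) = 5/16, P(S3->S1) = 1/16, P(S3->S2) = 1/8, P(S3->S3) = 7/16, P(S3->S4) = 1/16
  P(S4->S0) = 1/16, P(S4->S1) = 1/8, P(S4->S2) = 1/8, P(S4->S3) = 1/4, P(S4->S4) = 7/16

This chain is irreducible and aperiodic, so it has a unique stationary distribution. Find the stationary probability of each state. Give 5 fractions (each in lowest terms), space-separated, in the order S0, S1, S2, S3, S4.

Answer: 7531/38651 4083/38651 4692/38651 14813/38651 7532/38651

Derivation:
The stationary distribution satisfies pi = pi * P, i.e.:
  pi_S0 = 1/4*pi_S0 + 1/16*pi_S1 + 1/16*pi_S2 + 5/16*pi_S3 + 1/16*pi_S4
  pi_S1 = 3/16*pi_S0 + 1/8*pi_S1 + 1/16*pi_S2 + 1/16*pi_S3 + 1/8*pi_S4
  pi_S2 = 1/16*pi_S0 + 1/16*pi_S1 + 1/4*pi_S2 + 1/8*pi_S3 + 1/8*pi_S4
  pi_S3 = 1/4*pi_S0 + 11/16*pi_S1 + 3/8*pi_S2 + 7/16*pi_S3 + 1/4*pi_S4
  pi_S4 = 1/4*pi_S0 + 1/16*pi_S1 + 1/4*pi_S2 + 1/16*pi_S3 + 7/16*pi_S4
with normalization: pi_S0 + pi_S1 + pi_S2 + pi_S3 + pi_S4 = 1.

Using the first 4 balance equations plus normalization, the linear system A*pi = b is:
  [-3/4, 1/16, 1/16, 5/16, 1/16] . pi = 0
  [3/16, -7/8, 1/16, 1/16, 1/8] . pi = 0
  [1/16, 1/16, -3/4, 1/8, 1/8] . pi = 0
  [1/4, 11/16, 3/8, -9/16, 1/4] . pi = 0
  [1, 1, 1, 1, 1] . pi = 1

Solving yields:
  pi_S0 = 7531/38651
  pi_S1 = 4083/38651
  pi_S2 = 4692/38651
  pi_S3 = 14813/38651
  pi_S4 = 7532/38651

Verification (pi * P):
  7531/38651*1/4 + 4083/38651*1/16 + 4692/38651*1/16 + 14813/38651*5/16 + 7532/38651*1/16 = 7531/38651 = pi_S0  (ok)
  7531/38651*3/16 + 4083/38651*1/8 + 4692/38651*1/16 + 14813/38651*1/16 + 7532/38651*1/8 = 4083/38651 = pi_S1  (ok)
  7531/38651*1/16 + 4083/38651*1/16 + 4692/38651*1/4 + 14813/38651*1/8 + 7532/38651*1/8 = 4692/38651 = pi_S2  (ok)
  7531/38651*1/4 + 4083/38651*11/16 + 4692/38651*3/8 + 14813/38651*7/16 + 7532/38651*1/4 = 14813/38651 = pi_S3  (ok)
  7531/38651*1/4 + 4083/38651*1/16 + 4692/38651*1/4 + 14813/38651*1/16 + 7532/38651*7/16 = 7532/38651 = pi_S4  (ok)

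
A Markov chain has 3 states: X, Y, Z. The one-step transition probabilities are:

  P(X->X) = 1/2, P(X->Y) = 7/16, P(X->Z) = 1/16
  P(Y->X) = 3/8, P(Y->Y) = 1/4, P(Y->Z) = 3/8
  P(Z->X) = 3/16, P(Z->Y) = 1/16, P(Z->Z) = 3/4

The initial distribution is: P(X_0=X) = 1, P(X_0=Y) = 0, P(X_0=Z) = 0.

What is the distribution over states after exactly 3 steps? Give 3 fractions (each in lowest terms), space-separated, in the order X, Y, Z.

Propagating the distribution step by step (d_{t+1} = d_t * P):
d_0 = (X=1, Y=0, Z=0)
  d_1[X] = 1*1/2 + 0*3/8 + 0*3/16 = 1/2
  d_1[Y] = 1*7/16 + 0*1/4 + 0*1/16 = 7/16
  d_1[Z] = 1*1/16 + 0*3/8 + 0*3/4 = 1/16
d_1 = (X=1/2, Y=7/16, Z=1/16)
  d_2[X] = 1/2*1/2 + 7/16*3/8 + 1/16*3/16 = 109/256
  d_2[Y] = 1/2*7/16 + 7/16*1/4 + 1/16*1/16 = 85/256
  d_2[Z] = 1/2*1/16 + 7/16*3/8 + 1/16*3/4 = 31/128
d_2 = (X=109/256, Y=85/256, Z=31/128)
  d_3[X] = 109/256*1/2 + 85/256*3/8 + 31/128*3/16 = 49/128
  d_3[Y] = 109/256*7/16 + 85/256*1/4 + 31/128*1/16 = 1165/4096
  d_3[Z] = 109/256*1/16 + 85/256*3/8 + 31/128*3/4 = 1363/4096
d_3 = (X=49/128, Y=1165/4096, Z=1363/4096)

Answer: 49/128 1165/4096 1363/4096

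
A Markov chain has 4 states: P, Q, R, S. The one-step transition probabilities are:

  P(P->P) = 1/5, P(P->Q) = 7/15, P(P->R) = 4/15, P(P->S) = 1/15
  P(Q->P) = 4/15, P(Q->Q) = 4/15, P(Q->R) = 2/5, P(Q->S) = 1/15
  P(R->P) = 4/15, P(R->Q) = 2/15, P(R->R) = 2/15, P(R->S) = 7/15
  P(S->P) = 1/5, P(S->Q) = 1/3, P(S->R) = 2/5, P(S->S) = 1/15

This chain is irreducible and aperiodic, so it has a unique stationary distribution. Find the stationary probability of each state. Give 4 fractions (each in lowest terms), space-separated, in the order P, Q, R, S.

Answer: 1085/4548 1309/4548 661/2274 208/1137

Derivation:
The stationary distribution satisfies pi = pi * P, i.e.:
  pi_P = 1/5*pi_P + 4/15*pi_Q + 4/15*pi_R + 1/5*pi_S
  pi_Q = 7/15*pi_P + 4/15*pi_Q + 2/15*pi_R + 1/3*pi_S
  pi_R = 4/15*pi_P + 2/5*pi_Q + 2/15*pi_R + 2/5*pi_S
  pi_S = 1/15*pi_P + 1/15*pi_Q + 7/15*pi_R + 1/15*pi_S
with normalization: pi_P + pi_Q + pi_R + pi_S = 1.

Using the first 3 balance equations plus normalization, the linear system A*pi = b is:
  [-4/5, 4/15, 4/15, 1/5] . pi = 0
  [7/15, -11/15, 2/15, 1/3] . pi = 0
  [4/15, 2/5, -13/15, 2/5] . pi = 0
  [1, 1, 1, 1] . pi = 1

Solving yields:
  pi_P = 1085/4548
  pi_Q = 1309/4548
  pi_R = 661/2274
  pi_S = 208/1137

Verification (pi * P):
  1085/4548*1/5 + 1309/4548*4/15 + 661/2274*4/15 + 208/1137*1/5 = 1085/4548 = pi_P  (ok)
  1085/4548*7/15 + 1309/4548*4/15 + 661/2274*2/15 + 208/1137*1/3 = 1309/4548 = pi_Q  (ok)
  1085/4548*4/15 + 1309/4548*2/5 + 661/2274*2/15 + 208/1137*2/5 = 661/2274 = pi_R  (ok)
  1085/4548*1/15 + 1309/4548*1/15 + 661/2274*7/15 + 208/1137*1/15 = 208/1137 = pi_S  (ok)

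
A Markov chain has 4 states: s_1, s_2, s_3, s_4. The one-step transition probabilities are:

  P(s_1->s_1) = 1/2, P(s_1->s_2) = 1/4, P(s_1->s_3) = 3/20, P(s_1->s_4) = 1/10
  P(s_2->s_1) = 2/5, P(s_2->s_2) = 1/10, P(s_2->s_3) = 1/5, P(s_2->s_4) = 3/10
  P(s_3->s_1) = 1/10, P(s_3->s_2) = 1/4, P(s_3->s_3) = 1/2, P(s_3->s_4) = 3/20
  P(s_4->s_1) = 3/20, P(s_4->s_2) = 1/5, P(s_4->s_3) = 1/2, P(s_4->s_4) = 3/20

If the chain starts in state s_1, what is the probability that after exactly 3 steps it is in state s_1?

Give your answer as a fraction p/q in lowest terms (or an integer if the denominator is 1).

Answer: 2579/8000

Derivation:
Computing P^3 by repeated multiplication:
P^1 =
  s_1: [1/2, 1/4, 3/20, 1/10]
  s_2: [2/5, 1/10, 1/5, 3/10]
  s_3: [1/10, 1/4, 1/2, 3/20]
  s_4: [3/20, 1/5, 1/2, 3/20]
P^2 =
  s_1: [19/50, 83/400, 1/4, 13/80]
  s_2: [61/200, 11/50, 33/100, 29/200]
  s_3: [89/400, 41/200, 39/100, 73/400]
  s_4: [91/400, 17/80, 31/80, 69/400]
P^3 =
  s_1: [2579/8000, 843/4000, 1219/4000, 1297/8000]
  s_2: [1181/4000, 839/4000, 1309/4000, 671/4000]
  s_3: [2077/8000, 1681/8000, 577/1600, 1357/8000]
  s_4: [2107/8000, 419/2000, 2853/8000, 341/2000]

(P^3)[s_1 -> s_1] = 2579/8000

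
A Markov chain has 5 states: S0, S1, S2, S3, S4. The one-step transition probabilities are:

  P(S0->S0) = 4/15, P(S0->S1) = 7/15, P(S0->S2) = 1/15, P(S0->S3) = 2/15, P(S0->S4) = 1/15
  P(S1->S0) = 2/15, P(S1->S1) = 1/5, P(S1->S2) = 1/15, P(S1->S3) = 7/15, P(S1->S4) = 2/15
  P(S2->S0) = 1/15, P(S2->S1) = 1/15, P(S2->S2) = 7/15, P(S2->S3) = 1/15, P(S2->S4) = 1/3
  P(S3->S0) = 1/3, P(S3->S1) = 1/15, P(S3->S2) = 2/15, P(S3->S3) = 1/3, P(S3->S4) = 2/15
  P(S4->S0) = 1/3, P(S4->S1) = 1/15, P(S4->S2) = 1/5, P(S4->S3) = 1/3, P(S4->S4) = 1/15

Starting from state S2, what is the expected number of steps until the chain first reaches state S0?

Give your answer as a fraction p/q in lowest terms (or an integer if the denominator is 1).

Answer: 8619/1606

Derivation:
Let h_i = expected steps to first reach S0 from state i.
Boundary: h_S0 = 0.
First-step equations for the other states:
  h_S1 = 1 + 2/15*h_S0 + 1/5*h_S1 + 1/15*h_S2 + 7/15*h_S3 + 2/15*h_S4
  h_S2 = 1 + 1/15*h_S0 + 1/15*h_S1 + 7/15*h_S2 + 1/15*h_S3 + 1/3*h_S4
  h_S3 = 1 + 1/3*h_S0 + 1/15*h_S1 + 2/15*h_S2 + 1/3*h_S3 + 2/15*h_S4
  h_S4 = 1 + 1/3*h_S0 + 1/15*h_S1 + 1/5*h_S2 + 1/3*h_S3 + 1/15*h_S4

Substituting h_S0 = 0 and rearranging gives the linear system (I - Q) h = 1:
  [4/5, -1/15, -7/15, -2/15] . (h_S1, h_S2, h_S3, h_S4) = 1
  [-1/15, 8/15, -1/15, -1/3] . (h_S1, h_S2, h_S3, h_S4) = 1
  [-1/15, -2/15, 2/3, -2/15] . (h_S1, h_S2, h_S3, h_S4) = 1
  [-1/15, -1/5, -1/3, 14/15] . (h_S1, h_S2, h_S3, h_S4) = 1

Solving yields:
  h_S1 = 3672/803
  h_S2 = 8619/1606
  h_S3 = 6123/1606
  h_S4 = 6279/1606

Starting state is S2, so the expected hitting time is h_S2 = 8619/1606.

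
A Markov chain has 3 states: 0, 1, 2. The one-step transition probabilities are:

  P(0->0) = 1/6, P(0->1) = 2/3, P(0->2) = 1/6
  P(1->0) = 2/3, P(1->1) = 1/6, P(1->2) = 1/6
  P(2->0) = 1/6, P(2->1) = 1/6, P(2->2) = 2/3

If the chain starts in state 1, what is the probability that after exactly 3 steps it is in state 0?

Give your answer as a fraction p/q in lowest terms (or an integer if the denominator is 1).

Answer: 5/12

Derivation:
Computing P^3 by repeated multiplication:
P^1 =
  0: [1/6, 2/3, 1/6]
  1: [2/3, 1/6, 1/6]
  2: [1/6, 1/6, 2/3]
P^2 =
  0: [1/2, 1/4, 1/4]
  1: [1/4, 1/2, 1/4]
  2: [1/4, 1/4, 1/2]
P^3 =
  0: [7/24, 5/12, 7/24]
  1: [5/12, 7/24, 7/24]
  2: [7/24, 7/24, 5/12]

(P^3)[1 -> 0] = 5/12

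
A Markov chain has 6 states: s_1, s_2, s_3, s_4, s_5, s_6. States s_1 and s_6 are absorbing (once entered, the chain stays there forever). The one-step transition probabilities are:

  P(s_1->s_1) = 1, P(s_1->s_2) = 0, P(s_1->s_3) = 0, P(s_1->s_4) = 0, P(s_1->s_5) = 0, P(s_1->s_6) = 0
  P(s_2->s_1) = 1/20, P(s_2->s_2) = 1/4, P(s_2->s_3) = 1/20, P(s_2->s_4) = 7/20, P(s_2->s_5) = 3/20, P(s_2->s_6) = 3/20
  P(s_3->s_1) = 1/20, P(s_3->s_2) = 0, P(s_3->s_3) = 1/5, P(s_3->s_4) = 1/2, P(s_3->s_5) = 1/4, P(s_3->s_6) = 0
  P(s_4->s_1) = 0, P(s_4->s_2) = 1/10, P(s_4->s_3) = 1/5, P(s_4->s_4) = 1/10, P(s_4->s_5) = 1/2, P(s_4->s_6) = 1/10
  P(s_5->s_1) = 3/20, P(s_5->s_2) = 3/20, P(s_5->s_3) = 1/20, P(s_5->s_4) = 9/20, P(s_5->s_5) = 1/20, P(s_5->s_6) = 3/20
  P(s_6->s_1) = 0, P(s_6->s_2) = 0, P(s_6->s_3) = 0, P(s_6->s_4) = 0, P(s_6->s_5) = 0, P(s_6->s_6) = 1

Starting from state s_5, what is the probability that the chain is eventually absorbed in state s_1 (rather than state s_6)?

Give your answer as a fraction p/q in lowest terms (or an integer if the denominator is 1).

Answer: 518/1307

Derivation:
Let a_i = P(absorbed in s_1 | start in state i).
Boundary conditions: a_s_1 = 1, a_s_6 = 0.
For each transient state i, a_i = sum_j P(i->j) * a_j:
  a_s_2 = 1/20*a_s_1 + 1/4*a_s_2 + 1/20*a_s_3 + 7/20*a_s_4 + 3/20*a_s_5 + 3/20*a_s_6
  a_s_3 = 1/20*a_s_1 + 0*a_s_2 + 1/5*a_s_3 + 1/2*a_s_4 + 1/4*a_s_5 + 0*a_s_6
  a_s_4 = 0*a_s_1 + 1/10*a_s_2 + 1/5*a_s_3 + 1/10*a_s_4 + 1/2*a_s_5 + 1/10*a_s_6
  a_s_5 = 3/20*a_s_1 + 3/20*a_s_2 + 1/20*a_s_3 + 9/20*a_s_4 + 1/20*a_s_5 + 3/20*a_s_6

Substituting a_s_1 = 1 and a_s_6 = 0, rearrange to (I - Q) a = r where r[i] = P(i -> s_1):
  [3/4, -1/20, -7/20, -3/20] . (a_s_2, a_s_3, a_s_4, a_s_5) = 1/20
  [0, 4/5, -1/2, -1/4] . (a_s_2, a_s_3, a_s_4, a_s_5) = 1/20
  [-1/10, -1/5, 9/10, -1/2] . (a_s_2, a_s_3, a_s_4, a_s_5) = 0
  [-3/20, -1/20, -9/20, 19/20] . (a_s_2, a_s_3, a_s_4, a_s_5) = 3/20

Solving yields:
  a_s_2 = 875/2614
  a_s_3 = 527/1307
  a_s_4 = 907/2614
  a_s_5 = 518/1307

Starting state is s_5, so the absorption probability is a_s_5 = 518/1307.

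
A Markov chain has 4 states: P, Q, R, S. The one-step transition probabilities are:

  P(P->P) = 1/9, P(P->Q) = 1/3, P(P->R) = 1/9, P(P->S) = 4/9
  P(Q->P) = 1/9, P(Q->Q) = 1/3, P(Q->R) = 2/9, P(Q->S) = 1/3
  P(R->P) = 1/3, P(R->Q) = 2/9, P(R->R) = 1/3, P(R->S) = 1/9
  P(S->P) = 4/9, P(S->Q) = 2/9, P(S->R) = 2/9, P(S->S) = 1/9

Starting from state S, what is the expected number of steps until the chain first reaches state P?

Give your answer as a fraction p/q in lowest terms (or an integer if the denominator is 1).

Answer: 3

Derivation:
Let h_i = expected steps to first reach P from state i.
Boundary: h_P = 0.
First-step equations for the other states:
  h_Q = 1 + 1/9*h_P + 1/3*h_Q + 2/9*h_R + 1/3*h_S
  h_R = 1 + 1/3*h_P + 2/9*h_Q + 1/3*h_R + 1/9*h_S
  h_S = 1 + 4/9*h_P + 2/9*h_Q + 2/9*h_R + 1/9*h_S

Substituting h_P = 0 and rearranging gives the linear system (I - Q) h = 1:
  [2/3, -2/9, -1/3] . (h_Q, h_R, h_S) = 1
  [-2/9, 2/3, -1/9] . (h_Q, h_R, h_S) = 1
  [-2/9, -2/9, 8/9] . (h_Q, h_R, h_S) = 1

Solving yields:
  h_Q = 33/8
  h_R = 27/8
  h_S = 3

Starting state is S, so the expected hitting time is h_S = 3.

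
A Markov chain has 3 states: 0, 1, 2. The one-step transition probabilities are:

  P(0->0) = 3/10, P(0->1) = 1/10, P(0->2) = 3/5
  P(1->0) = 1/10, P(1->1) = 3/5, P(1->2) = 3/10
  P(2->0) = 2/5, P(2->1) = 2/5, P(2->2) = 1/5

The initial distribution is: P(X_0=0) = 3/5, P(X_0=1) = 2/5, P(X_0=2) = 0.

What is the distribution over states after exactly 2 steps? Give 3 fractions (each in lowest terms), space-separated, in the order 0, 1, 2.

Propagating the distribution step by step (d_{t+1} = d_t * P):
d_0 = (0=3/5, 1=2/5, 2=0)
  d_1[0] = 3/5*3/10 + 2/5*1/10 + 0*2/5 = 11/50
  d_1[1] = 3/5*1/10 + 2/5*3/5 + 0*2/5 = 3/10
  d_1[2] = 3/5*3/5 + 2/5*3/10 + 0*1/5 = 12/25
d_1 = (0=11/50, 1=3/10, 2=12/25)
  d_2[0] = 11/50*3/10 + 3/10*1/10 + 12/25*2/5 = 36/125
  d_2[1] = 11/50*1/10 + 3/10*3/5 + 12/25*2/5 = 197/500
  d_2[2] = 11/50*3/5 + 3/10*3/10 + 12/25*1/5 = 159/500
d_2 = (0=36/125, 1=197/500, 2=159/500)

Answer: 36/125 197/500 159/500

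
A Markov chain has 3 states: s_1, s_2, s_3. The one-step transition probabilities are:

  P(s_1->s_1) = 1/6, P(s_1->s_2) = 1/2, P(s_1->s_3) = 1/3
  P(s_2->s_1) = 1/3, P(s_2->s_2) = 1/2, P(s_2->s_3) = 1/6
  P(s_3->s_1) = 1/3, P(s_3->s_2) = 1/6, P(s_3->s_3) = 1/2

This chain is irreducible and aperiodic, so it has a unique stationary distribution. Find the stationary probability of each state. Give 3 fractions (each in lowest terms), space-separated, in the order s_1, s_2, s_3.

The stationary distribution satisfies pi = pi * P, i.e.:
  pi_s_1 = 1/6*pi_s_1 + 1/3*pi_s_2 + 1/3*pi_s_3
  pi_s_2 = 1/2*pi_s_1 + 1/2*pi_s_2 + 1/6*pi_s_3
  pi_s_3 = 1/3*pi_s_1 + 1/6*pi_s_2 + 1/2*pi_s_3
with normalization: pi_s_1 + pi_s_2 + pi_s_3 = 1.

Using the first 2 balance equations plus normalization, the linear system A*pi = b is:
  [-5/6, 1/3, 1/3] . pi = 0
  [1/2, -1/2, 1/6] . pi = 0
  [1, 1, 1] . pi = 1

Solving yields:
  pi_s_1 = 2/7
  pi_s_2 = 11/28
  pi_s_3 = 9/28

Verification (pi * P):
  2/7*1/6 + 11/28*1/3 + 9/28*1/3 = 2/7 = pi_s_1  (ok)
  2/7*1/2 + 11/28*1/2 + 9/28*1/6 = 11/28 = pi_s_2  (ok)
  2/7*1/3 + 11/28*1/6 + 9/28*1/2 = 9/28 = pi_s_3  (ok)

Answer: 2/7 11/28 9/28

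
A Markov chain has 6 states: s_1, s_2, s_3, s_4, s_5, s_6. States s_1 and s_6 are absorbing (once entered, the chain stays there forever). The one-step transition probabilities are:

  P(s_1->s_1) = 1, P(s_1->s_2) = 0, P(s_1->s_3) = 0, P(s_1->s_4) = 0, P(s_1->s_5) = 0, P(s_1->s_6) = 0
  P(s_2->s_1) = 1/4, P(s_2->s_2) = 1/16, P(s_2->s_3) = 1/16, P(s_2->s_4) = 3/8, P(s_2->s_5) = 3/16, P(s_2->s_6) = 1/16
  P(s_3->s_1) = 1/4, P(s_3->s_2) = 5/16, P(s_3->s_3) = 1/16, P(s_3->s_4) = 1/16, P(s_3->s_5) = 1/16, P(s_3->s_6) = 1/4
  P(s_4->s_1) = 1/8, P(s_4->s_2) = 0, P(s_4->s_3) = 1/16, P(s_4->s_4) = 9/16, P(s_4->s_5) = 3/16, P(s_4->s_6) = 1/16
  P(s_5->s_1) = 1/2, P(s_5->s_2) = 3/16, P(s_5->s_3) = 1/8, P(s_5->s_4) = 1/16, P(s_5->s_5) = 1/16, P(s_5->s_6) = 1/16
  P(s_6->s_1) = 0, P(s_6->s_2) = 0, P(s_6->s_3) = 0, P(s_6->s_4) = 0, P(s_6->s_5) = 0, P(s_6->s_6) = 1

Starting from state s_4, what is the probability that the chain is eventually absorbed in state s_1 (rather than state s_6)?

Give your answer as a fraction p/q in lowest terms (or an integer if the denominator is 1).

Answer: 4652/6417

Derivation:
Let a_i = P(absorbed in s_1 | start in state i).
Boundary conditions: a_s_1 = 1, a_s_6 = 0.
For each transient state i, a_i = sum_j P(i->j) * a_j:
  a_s_2 = 1/4*a_s_1 + 1/16*a_s_2 + 1/16*a_s_3 + 3/8*a_s_4 + 3/16*a_s_5 + 1/16*a_s_6
  a_s_3 = 1/4*a_s_1 + 5/16*a_s_2 + 1/16*a_s_3 + 1/16*a_s_4 + 1/16*a_s_5 + 1/4*a_s_6
  a_s_4 = 1/8*a_s_1 + 0*a_s_2 + 1/16*a_s_3 + 9/16*a_s_4 + 3/16*a_s_5 + 1/16*a_s_6
  a_s_5 = 1/2*a_s_1 + 3/16*a_s_2 + 1/8*a_s_3 + 1/16*a_s_4 + 1/16*a_s_5 + 1/16*a_s_6

Substituting a_s_1 = 1 and a_s_6 = 0, rearrange to (I - Q) a = r where r[i] = P(i -> s_1):
  [15/16, -1/16, -3/8, -3/16] . (a_s_2, a_s_3, a_s_4, a_s_5) = 1/4
  [-5/16, 15/16, -1/16, -1/16] . (a_s_2, a_s_3, a_s_4, a_s_5) = 1/4
  [0, -1/16, 7/16, -3/16] . (a_s_2, a_s_3, a_s_4, a_s_5) = 1/8
  [-3/16, -1/8, -1/16, 15/16] . (a_s_2, a_s_3, a_s_4, a_s_5) = 1/2

Solving yields:
  a_s_2 = 14662/19251
  a_s_3 = 4000/6417
  a_s_4 = 4652/6417
  a_s_5 = 15730/19251

Starting state is s_4, so the absorption probability is a_s_4 = 4652/6417.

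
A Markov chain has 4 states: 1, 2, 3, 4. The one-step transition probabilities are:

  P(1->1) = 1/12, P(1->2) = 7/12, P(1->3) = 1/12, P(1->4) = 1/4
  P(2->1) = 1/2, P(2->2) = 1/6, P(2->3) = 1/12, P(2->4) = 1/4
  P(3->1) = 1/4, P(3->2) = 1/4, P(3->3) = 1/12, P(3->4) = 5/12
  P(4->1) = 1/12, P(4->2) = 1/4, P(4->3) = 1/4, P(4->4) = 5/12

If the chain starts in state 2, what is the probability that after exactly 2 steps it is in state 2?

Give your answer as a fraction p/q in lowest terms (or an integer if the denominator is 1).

Answer: 29/72

Derivation:
Computing P^2 by repeated multiplication:
P^1 =
  1: [1/12, 7/12, 1/12, 1/4]
  2: [1/2, 1/6, 1/12, 1/4]
  3: [1/4, 1/4, 1/12, 5/12]
  4: [1/12, 1/4, 1/4, 5/12]
P^2 =
  1: [49/144, 11/48, 1/8, 11/36]
  2: [1/6, 29/72, 1/8, 11/36]
  3: [29/144, 5/16, 11/72, 1/3]
  4: [11/48, 37/144, 11/72, 13/36]

(P^2)[2 -> 2] = 29/72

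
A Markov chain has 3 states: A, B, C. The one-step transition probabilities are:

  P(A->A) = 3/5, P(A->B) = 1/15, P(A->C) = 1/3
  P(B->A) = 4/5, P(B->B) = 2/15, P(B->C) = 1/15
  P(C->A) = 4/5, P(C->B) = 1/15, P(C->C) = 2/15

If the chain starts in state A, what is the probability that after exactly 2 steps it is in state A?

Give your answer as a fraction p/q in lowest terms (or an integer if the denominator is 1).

Computing P^2 by repeated multiplication:
P^1 =
  A: [3/5, 1/15, 1/3]
  B: [4/5, 2/15, 1/15]
  C: [4/5, 1/15, 2/15]
P^2 =
  A: [17/25, 16/225, 56/225]
  B: [16/25, 17/225, 64/225]
  C: [16/25, 16/225, 13/45]

(P^2)[A -> A] = 17/25

Answer: 17/25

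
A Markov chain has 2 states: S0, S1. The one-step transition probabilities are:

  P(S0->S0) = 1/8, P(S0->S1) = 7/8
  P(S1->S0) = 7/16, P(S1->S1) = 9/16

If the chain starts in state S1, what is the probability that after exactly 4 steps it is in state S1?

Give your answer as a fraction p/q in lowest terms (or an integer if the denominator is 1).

Computing P^4 by repeated multiplication:
P^1 =
  S0: [1/8, 7/8]
  S1: [7/16, 9/16]
P^2 =
  S0: [51/128, 77/128]
  S1: [77/256, 179/256]
P^3 =
  S0: [641/2048, 1407/2048]
  S1: [1407/4096, 2689/4096]
P^4 =
  S0: [11131/32768, 21637/32768]
  S1: [21637/65536, 43899/65536]

(P^4)[S1 -> S1] = 43899/65536

Answer: 43899/65536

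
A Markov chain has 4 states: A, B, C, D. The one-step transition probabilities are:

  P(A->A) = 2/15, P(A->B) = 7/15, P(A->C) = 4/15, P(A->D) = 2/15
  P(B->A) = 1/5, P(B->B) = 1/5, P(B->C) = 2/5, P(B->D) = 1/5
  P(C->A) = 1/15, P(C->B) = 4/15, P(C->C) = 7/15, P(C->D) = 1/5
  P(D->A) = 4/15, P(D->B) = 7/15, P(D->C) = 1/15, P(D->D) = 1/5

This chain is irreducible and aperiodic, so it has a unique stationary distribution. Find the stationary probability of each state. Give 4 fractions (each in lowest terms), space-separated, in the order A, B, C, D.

Answer: 87/554 349/1108 375/1108 105/554

Derivation:
The stationary distribution satisfies pi = pi * P, i.e.:
  pi_A = 2/15*pi_A + 1/5*pi_B + 1/15*pi_C + 4/15*pi_D
  pi_B = 7/15*pi_A + 1/5*pi_B + 4/15*pi_C + 7/15*pi_D
  pi_C = 4/15*pi_A + 2/5*pi_B + 7/15*pi_C + 1/15*pi_D
  pi_D = 2/15*pi_A + 1/5*pi_B + 1/5*pi_C + 1/5*pi_D
with normalization: pi_A + pi_B + pi_C + pi_D = 1.

Using the first 3 balance equations plus normalization, the linear system A*pi = b is:
  [-13/15, 1/5, 1/15, 4/15] . pi = 0
  [7/15, -4/5, 4/15, 7/15] . pi = 0
  [4/15, 2/5, -8/15, 1/15] . pi = 0
  [1, 1, 1, 1] . pi = 1

Solving yields:
  pi_A = 87/554
  pi_B = 349/1108
  pi_C = 375/1108
  pi_D = 105/554

Verification (pi * P):
  87/554*2/15 + 349/1108*1/5 + 375/1108*1/15 + 105/554*4/15 = 87/554 = pi_A  (ok)
  87/554*7/15 + 349/1108*1/5 + 375/1108*4/15 + 105/554*7/15 = 349/1108 = pi_B  (ok)
  87/554*4/15 + 349/1108*2/5 + 375/1108*7/15 + 105/554*1/15 = 375/1108 = pi_C  (ok)
  87/554*2/15 + 349/1108*1/5 + 375/1108*1/5 + 105/554*1/5 = 105/554 = pi_D  (ok)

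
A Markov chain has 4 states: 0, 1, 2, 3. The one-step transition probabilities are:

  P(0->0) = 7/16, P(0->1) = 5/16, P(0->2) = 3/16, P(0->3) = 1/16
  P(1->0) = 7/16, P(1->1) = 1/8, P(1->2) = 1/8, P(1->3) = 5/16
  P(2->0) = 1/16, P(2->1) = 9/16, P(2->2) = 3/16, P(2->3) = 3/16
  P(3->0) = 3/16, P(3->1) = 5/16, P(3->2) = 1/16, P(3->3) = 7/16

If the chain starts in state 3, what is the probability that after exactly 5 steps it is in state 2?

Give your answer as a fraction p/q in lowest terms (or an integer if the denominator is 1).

Computing P^5 by repeated multiplication:
P^1 =
  0: [7/16, 5/16, 3/16, 1/16]
  1: [7/16, 1/8, 1/8, 5/16]
  2: [1/16, 9/16, 3/16, 3/16]
  3: [3/16, 5/16, 1/16, 7/16]
P^2 =
  0: [45/128, 77/256, 41/256, 3/16]
  1: [5/16, 41/128, 9/64, 29/128]
  2: [41/128, 65/256, 33/256, 19/64]
  3: [39/128, 69/256, 29/256, 5/16]
P^3 =
  0: [677/2048, 1213/4096, 595/4096, 467/2048]
  1: [21/64, 589/2048, 285/2048, 251/1024]
  2: [645/2048, 1217/4096, 551/4096, 519/2048]
  3: [649/2048, 1189/4096, 539/4096, 535/2048]
P^4 =
  0: [10683/32768, 19221/65536, 9207/65536, 7871/32768]
  1: [5309/16384, 9613/32768, 4551/32768, 3993/16384]
  2: [10607/32768, 19033/65536, 8995/65536, 8147/32768]
  3: [10579/32768, 19069/65536, 8959/65536, 8175/32768]
P^5 =
  0: [170271/524288, 306845/1048576, 145903/1048576, 127643/524288]
  1: [85063/262144, 153205/524288, 72719/524288, 64119/262144]
  2: [169803/524288, 306561/1048576, 144987/1048576, 128711/524288]
  3: [169799/524288, 306309/1048576, 144839/1048576, 128915/524288]

(P^5)[3 -> 2] = 144839/1048576

Answer: 144839/1048576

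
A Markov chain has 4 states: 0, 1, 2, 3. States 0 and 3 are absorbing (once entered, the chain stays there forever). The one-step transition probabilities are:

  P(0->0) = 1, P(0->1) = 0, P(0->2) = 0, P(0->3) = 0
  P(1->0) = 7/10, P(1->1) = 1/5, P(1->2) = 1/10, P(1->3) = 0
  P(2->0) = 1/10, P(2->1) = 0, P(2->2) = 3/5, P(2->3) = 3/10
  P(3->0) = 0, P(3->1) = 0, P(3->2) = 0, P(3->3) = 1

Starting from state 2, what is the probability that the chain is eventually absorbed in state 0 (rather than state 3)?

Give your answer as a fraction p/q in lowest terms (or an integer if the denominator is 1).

Let a_i = P(absorbed in 0 | start in state i).
Boundary conditions: a_0 = 1, a_3 = 0.
For each transient state i, a_i = sum_j P(i->j) * a_j:
  a_1 = 7/10*a_0 + 1/5*a_1 + 1/10*a_2 + 0*a_3
  a_2 = 1/10*a_0 + 0*a_1 + 3/5*a_2 + 3/10*a_3

Substituting a_0 = 1 and a_3 = 0, rearrange to (I - Q) a = r where r[i] = P(i -> 0):
  [4/5, -1/10] . (a_1, a_2) = 7/10
  [0, 2/5] . (a_1, a_2) = 1/10

Solving yields:
  a_1 = 29/32
  a_2 = 1/4

Starting state is 2, so the absorption probability is a_2 = 1/4.

Answer: 1/4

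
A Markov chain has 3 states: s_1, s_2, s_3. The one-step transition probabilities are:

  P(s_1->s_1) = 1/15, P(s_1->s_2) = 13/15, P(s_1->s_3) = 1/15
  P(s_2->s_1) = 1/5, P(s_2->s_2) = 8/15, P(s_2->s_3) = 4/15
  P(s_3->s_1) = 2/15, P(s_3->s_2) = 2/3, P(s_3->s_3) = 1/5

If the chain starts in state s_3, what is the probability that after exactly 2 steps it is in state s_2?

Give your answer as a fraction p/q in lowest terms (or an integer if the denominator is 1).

Computing P^2 by repeated multiplication:
P^1 =
  s_1: [1/15, 13/15, 1/15]
  s_2: [1/5, 8/15, 4/15]
  s_3: [2/15, 2/3, 1/5]
P^2 =
  s_1: [14/75, 127/225, 56/225]
  s_2: [7/45, 143/225, 47/225]
  s_3: [38/225, 136/225, 17/75]

(P^2)[s_3 -> s_2] = 136/225

Answer: 136/225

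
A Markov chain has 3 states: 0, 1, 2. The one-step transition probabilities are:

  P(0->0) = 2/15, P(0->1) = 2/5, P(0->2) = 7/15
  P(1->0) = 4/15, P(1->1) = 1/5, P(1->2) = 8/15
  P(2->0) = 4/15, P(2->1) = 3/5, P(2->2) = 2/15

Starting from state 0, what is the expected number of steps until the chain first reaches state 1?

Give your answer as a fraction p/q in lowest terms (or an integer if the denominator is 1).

Answer: 100/47

Derivation:
Let h_i = expected steps to first reach 1 from state i.
Boundary: h_1 = 0.
First-step equations for the other states:
  h_0 = 1 + 2/15*h_0 + 2/5*h_1 + 7/15*h_2
  h_2 = 1 + 4/15*h_0 + 3/5*h_1 + 2/15*h_2

Substituting h_1 = 0 and rearranging gives the linear system (I - Q) h = 1:
  [13/15, -7/15] . (h_0, h_2) = 1
  [-4/15, 13/15] . (h_0, h_2) = 1

Solving yields:
  h_0 = 100/47
  h_2 = 85/47

Starting state is 0, so the expected hitting time is h_0 = 100/47.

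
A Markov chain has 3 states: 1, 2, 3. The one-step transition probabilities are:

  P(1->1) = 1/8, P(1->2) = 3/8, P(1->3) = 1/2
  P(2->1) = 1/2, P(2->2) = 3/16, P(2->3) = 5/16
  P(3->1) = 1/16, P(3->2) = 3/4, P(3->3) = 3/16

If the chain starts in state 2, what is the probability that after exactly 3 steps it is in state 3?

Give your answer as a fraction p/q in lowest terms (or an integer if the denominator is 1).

Answer: 1227/4096

Derivation:
Computing P^3 by repeated multiplication:
P^1 =
  1: [1/8, 3/8, 1/2]
  2: [1/2, 3/16, 5/16]
  3: [1/16, 3/4, 3/16]
P^2 =
  1: [15/64, 63/128, 35/128]
  2: [45/256, 117/256, 47/128]
  3: [101/256, 39/128, 77/256]
P^3 =
  1: [599/2048, 789/2048, 165/512]
  2: [35/128, 1749/4096, 1227/4096]
  3: [903/4096, 441/1024, 1429/4096]

(P^3)[2 -> 3] = 1227/4096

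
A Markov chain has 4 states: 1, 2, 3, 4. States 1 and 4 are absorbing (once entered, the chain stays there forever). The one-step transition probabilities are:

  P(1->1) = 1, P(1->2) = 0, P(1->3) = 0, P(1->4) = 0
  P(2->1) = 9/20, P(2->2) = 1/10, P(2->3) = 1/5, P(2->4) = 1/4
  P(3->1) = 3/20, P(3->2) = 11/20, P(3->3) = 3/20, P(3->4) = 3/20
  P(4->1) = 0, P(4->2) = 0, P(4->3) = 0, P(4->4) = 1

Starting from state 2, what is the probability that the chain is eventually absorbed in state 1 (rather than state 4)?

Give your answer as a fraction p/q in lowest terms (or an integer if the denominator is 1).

Let a_i = P(absorbed in 1 | start in state i).
Boundary conditions: a_1 = 1, a_4 = 0.
For each transient state i, a_i = sum_j P(i->j) * a_j:
  a_2 = 9/20*a_1 + 1/10*a_2 + 1/5*a_3 + 1/4*a_4
  a_3 = 3/20*a_1 + 11/20*a_2 + 3/20*a_3 + 3/20*a_4

Substituting a_1 = 1 and a_4 = 0, rearrange to (I - Q) a = r where r[i] = P(i -> 1):
  [9/10, -1/5] . (a_2, a_3) = 9/20
  [-11/20, 17/20] . (a_2, a_3) = 3/20

Solving yields:
  a_2 = 165/262
  a_3 = 153/262

Starting state is 2, so the absorption probability is a_2 = 165/262.

Answer: 165/262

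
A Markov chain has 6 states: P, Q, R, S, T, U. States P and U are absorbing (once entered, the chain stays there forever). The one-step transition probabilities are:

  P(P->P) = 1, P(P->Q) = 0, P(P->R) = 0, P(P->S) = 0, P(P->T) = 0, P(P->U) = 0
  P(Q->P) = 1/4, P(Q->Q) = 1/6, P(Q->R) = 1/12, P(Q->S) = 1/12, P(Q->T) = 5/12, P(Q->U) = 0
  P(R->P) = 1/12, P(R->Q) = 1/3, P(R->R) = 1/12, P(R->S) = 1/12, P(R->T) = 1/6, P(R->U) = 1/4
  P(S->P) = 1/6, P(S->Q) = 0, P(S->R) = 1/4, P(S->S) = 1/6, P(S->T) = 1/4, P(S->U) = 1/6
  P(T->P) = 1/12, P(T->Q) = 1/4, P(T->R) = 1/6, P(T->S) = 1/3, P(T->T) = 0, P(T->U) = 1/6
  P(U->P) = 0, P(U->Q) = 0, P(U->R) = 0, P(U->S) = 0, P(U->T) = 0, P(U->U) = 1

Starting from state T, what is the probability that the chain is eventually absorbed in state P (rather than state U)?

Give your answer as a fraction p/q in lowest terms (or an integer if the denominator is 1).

Answer: 3700/7789

Derivation:
Let a_i = P(absorbed in P | start in state i).
Boundary conditions: a_P = 1, a_U = 0.
For each transient state i, a_i = sum_j P(i->j) * a_j:
  a_Q = 1/4*a_P + 1/6*a_Q + 1/12*a_R + 1/12*a_S + 5/12*a_T + 0*a_U
  a_R = 1/12*a_P + 1/3*a_Q + 1/12*a_R + 1/12*a_S + 1/6*a_T + 1/4*a_U
  a_S = 1/6*a_P + 0*a_Q + 1/4*a_R + 1/6*a_S + 1/4*a_T + 1/6*a_U
  a_T = 1/12*a_P + 1/4*a_Q + 1/6*a_R + 1/3*a_S + 0*a_T + 1/6*a_U

Substituting a_P = 1 and a_U = 0, rearrange to (I - Q) a = r where r[i] = P(i -> P):
  [5/6, -1/12, -1/12, -5/12] . (a_Q, a_R, a_S, a_T) = 1/4
  [-1/3, 11/12, -1/12, -1/6] . (a_Q, a_R, a_S, a_T) = 1/12
  [0, -1/4, 5/6, -1/4] . (a_Q, a_R, a_S, a_T) = 1/6
  [-1/4, -1/6, -1/3, 1] . (a_Q, a_R, a_S, a_T) = 1/12

Solving yields:
  a_Q = 4909/7789
  a_R = 3504/7789
  a_S = 3719/7789
  a_T = 3700/7789

Starting state is T, so the absorption probability is a_T = 3700/7789.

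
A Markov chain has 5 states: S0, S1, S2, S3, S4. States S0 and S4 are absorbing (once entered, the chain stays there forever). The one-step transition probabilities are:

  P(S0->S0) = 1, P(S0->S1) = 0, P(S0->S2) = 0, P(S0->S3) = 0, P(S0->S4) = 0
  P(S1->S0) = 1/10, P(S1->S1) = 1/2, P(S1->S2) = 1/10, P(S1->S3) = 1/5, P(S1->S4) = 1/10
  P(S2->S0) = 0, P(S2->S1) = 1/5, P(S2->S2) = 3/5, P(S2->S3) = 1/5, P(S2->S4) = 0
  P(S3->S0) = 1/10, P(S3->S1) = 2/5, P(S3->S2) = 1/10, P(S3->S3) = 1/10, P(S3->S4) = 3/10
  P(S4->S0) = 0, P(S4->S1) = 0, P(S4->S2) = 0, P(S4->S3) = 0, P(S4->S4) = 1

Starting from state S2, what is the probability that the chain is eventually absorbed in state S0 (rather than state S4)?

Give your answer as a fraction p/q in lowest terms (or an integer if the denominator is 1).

Answer: 10/27

Derivation:
Let a_i = P(absorbed in S0 | start in state i).
Boundary conditions: a_S0 = 1, a_S4 = 0.
For each transient state i, a_i = sum_j P(i->j) * a_j:
  a_S1 = 1/10*a_S0 + 1/2*a_S1 + 1/10*a_S2 + 1/5*a_S3 + 1/10*a_S4
  a_S2 = 0*a_S0 + 1/5*a_S1 + 3/5*a_S2 + 1/5*a_S3 + 0*a_S4
  a_S3 = 1/10*a_S0 + 2/5*a_S1 + 1/10*a_S2 + 1/10*a_S3 + 3/10*a_S4

Substituting a_S0 = 1 and a_S4 = 0, rearrange to (I - Q) a = r where r[i] = P(i -> S0):
  [1/2, -1/10, -1/5] . (a_S1, a_S2, a_S3) = 1/10
  [-1/5, 2/5, -1/5] . (a_S1, a_S2, a_S3) = 0
  [-2/5, -1/10, 9/10] . (a_S1, a_S2, a_S3) = 1/10

Solving yields:
  a_S1 = 11/27
  a_S2 = 10/27
  a_S3 = 1/3

Starting state is S2, so the absorption probability is a_S2 = 10/27.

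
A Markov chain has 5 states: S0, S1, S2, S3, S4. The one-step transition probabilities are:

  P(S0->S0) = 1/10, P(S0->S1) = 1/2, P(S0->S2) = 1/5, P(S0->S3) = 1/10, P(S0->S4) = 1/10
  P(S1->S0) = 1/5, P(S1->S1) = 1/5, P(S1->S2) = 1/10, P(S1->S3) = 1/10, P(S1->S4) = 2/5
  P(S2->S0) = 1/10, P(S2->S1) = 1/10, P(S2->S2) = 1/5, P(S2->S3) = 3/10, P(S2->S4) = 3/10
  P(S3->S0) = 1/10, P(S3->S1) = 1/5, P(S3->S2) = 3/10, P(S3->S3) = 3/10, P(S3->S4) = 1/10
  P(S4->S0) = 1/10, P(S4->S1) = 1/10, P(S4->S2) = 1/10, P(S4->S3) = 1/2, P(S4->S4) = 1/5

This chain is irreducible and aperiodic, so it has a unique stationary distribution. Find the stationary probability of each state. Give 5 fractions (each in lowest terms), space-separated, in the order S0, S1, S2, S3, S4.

The stationary distribution satisfies pi = pi * P, i.e.:
  pi_S0 = 1/10*pi_S0 + 1/5*pi_S1 + 1/10*pi_S2 + 1/10*pi_S3 + 1/10*pi_S4
  pi_S1 = 1/2*pi_S0 + 1/5*pi_S1 + 1/10*pi_S2 + 1/5*pi_S3 + 1/10*pi_S4
  pi_S2 = 1/5*pi_S0 + 1/10*pi_S1 + 1/5*pi_S2 + 3/10*pi_S3 + 1/10*pi_S4
  pi_S3 = 1/10*pi_S0 + 1/10*pi_S1 + 3/10*pi_S2 + 3/10*pi_S3 + 1/2*pi_S4
  pi_S4 = 1/10*pi_S0 + 2/5*pi_S1 + 3/10*pi_S2 + 1/10*pi_S3 + 1/5*pi_S4
with normalization: pi_S0 + pi_S1 + pi_S2 + pi_S3 + pi_S4 = 1.

Using the first 4 balance equations plus normalization, the linear system A*pi = b is:
  [-9/10, 1/5, 1/10, 1/10, 1/10] . pi = 0
  [1/2, -4/5, 1/10, 1/5, 1/10] . pi = 0
  [1/5, 1/10, -4/5, 3/10, 1/10] . pi = 0
  [1/10, 1/10, 3/10, -7/10, 1/2] . pi = 0
  [1, 1, 1, 1, 1] . pi = 1

Solving yields:
  pi_S0 = 1199/10030
  pi_S1 = 196/1003
  pi_S2 = 1873/10030
  pi_S3 = 1407/5015
  pi_S4 = 1092/5015

Verification (pi * P):
  1199/10030*1/10 + 196/1003*1/5 + 1873/10030*1/10 + 1407/5015*1/10 + 1092/5015*1/10 = 1199/10030 = pi_S0  (ok)
  1199/10030*1/2 + 196/1003*1/5 + 1873/10030*1/10 + 1407/5015*1/5 + 1092/5015*1/10 = 196/1003 = pi_S1  (ok)
  1199/10030*1/5 + 196/1003*1/10 + 1873/10030*1/5 + 1407/5015*3/10 + 1092/5015*1/10 = 1873/10030 = pi_S2  (ok)
  1199/10030*1/10 + 196/1003*1/10 + 1873/10030*3/10 + 1407/5015*3/10 + 1092/5015*1/2 = 1407/5015 = pi_S3  (ok)
  1199/10030*1/10 + 196/1003*2/5 + 1873/10030*3/10 + 1407/5015*1/10 + 1092/5015*1/5 = 1092/5015 = pi_S4  (ok)

Answer: 1199/10030 196/1003 1873/10030 1407/5015 1092/5015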